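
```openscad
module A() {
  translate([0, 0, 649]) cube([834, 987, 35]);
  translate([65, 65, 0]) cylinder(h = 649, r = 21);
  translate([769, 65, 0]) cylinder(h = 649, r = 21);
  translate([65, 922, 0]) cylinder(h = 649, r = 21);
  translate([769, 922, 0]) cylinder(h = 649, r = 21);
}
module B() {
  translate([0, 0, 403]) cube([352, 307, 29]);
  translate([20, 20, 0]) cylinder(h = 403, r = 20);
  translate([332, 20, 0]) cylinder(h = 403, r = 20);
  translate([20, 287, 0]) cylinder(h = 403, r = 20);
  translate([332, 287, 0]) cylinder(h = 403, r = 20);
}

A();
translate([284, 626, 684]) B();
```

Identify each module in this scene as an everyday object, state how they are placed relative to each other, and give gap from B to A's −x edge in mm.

The stool's min-x is at 284; the table's min-x is 0; gap = 284 mm.

A is a table. B is a stool. The stool is on top of the table. The gap from the stool to the table's −x edge is 284 mm.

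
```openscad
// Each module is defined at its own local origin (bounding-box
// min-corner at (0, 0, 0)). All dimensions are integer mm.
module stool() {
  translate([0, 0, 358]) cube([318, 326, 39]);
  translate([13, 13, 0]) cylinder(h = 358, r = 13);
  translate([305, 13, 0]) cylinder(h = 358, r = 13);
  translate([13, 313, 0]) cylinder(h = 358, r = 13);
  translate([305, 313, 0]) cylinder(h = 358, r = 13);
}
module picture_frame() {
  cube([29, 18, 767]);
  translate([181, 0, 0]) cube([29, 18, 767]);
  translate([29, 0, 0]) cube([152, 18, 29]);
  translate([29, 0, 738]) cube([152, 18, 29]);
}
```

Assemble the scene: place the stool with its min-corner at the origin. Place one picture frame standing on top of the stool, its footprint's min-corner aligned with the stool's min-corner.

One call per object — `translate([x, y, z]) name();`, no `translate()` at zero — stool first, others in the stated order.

stool();
translate([0, 0, 397]) picture_frame();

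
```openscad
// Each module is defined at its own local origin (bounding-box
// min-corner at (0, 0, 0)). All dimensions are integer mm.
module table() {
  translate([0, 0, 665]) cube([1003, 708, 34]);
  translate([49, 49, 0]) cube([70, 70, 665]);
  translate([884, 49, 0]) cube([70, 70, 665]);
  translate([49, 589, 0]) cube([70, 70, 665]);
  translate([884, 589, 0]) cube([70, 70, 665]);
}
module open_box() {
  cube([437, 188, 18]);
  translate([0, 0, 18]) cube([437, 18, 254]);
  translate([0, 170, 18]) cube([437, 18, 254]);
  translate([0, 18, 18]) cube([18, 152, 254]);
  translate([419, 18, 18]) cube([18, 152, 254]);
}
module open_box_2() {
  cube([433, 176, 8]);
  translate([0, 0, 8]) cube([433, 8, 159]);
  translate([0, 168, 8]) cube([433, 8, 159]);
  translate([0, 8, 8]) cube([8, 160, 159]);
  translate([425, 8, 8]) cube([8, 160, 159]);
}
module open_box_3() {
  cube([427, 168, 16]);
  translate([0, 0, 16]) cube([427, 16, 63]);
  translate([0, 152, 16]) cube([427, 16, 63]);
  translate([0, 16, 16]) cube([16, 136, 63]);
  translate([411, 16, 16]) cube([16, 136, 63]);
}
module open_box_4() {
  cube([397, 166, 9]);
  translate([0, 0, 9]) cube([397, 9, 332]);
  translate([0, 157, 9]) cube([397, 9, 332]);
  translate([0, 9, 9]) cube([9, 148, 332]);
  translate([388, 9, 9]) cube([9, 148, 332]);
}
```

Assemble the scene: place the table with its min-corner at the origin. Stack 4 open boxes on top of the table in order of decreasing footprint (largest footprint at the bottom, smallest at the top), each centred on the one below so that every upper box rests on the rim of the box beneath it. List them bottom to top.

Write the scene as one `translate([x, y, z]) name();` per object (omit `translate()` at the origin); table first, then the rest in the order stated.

table();
translate([283, 260, 699]) open_box();
translate([285, 266, 971]) open_box_2();
translate([288, 270, 1138]) open_box_3();
translate([303, 271, 1217]) open_box_4();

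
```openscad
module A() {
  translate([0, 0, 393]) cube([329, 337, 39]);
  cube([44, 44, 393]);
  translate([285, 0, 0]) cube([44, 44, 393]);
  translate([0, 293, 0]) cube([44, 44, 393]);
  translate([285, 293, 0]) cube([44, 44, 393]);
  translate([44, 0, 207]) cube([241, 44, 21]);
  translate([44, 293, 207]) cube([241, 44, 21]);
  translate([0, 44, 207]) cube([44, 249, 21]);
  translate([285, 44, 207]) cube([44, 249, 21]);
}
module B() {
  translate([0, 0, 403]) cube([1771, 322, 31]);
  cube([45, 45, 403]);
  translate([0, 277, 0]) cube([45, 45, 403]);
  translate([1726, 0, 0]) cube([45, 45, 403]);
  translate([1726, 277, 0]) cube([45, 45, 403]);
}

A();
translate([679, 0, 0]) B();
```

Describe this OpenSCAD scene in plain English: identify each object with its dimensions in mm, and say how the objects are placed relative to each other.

A is a four-legged stool. The seat is a 329×337×39 mm slab whose top surface is at z = 432 mm; four square legs, each 44×44 mm in cross-section, run from the floor (z = 0) to the underside of the seat, each flush with a corner of the seat. Four stretchers, 44 mm wide and 21 mm tall, connect adjacent legs with their undersides at z = 207 mm, each running between the inner faces of the legs it joins and aligned with the legs' outer faces on the other axis.

B is a bench: a 1771×322 mm seat slab, 31 mm thick, top at z = 434 mm, on four 45×45 mm square legs flush with the seat corners and standing on z = 0.

The bench is on the floor beside the stool on its +x side.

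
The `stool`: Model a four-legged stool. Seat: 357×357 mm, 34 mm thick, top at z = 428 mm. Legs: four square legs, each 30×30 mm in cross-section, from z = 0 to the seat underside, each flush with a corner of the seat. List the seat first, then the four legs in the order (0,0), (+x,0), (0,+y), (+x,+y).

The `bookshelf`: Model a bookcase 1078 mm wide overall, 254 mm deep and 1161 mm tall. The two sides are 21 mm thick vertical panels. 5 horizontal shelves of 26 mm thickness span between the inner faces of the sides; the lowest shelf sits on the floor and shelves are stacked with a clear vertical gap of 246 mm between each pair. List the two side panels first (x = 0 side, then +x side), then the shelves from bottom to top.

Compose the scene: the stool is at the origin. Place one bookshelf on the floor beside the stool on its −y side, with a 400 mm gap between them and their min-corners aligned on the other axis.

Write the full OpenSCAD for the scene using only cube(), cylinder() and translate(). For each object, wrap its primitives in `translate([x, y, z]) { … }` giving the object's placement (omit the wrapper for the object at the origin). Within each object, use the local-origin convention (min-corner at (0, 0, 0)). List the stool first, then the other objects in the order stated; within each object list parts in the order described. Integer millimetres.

translate([0, 0, 394]) cube([357, 357, 34]);
cube([30, 30, 394]);
translate([327, 0, 0]) cube([30, 30, 394]);
translate([0, 327, 0]) cube([30, 30, 394]);
translate([327, 327, 0]) cube([30, 30, 394]);
translate([0, -654, 0]) {
  cube([21, 254, 1161]);
  translate([1057, 0, 0]) cube([21, 254, 1161]);
  translate([21, 0, 0]) cube([1036, 254, 26]);
  translate([21, 0, 272]) cube([1036, 254, 26]);
  translate([21, 0, 544]) cube([1036, 254, 26]);
  translate([21, 0, 816]) cube([1036, 254, 26]);
  translate([21, 0, 1088]) cube([1036, 254, 26]);
}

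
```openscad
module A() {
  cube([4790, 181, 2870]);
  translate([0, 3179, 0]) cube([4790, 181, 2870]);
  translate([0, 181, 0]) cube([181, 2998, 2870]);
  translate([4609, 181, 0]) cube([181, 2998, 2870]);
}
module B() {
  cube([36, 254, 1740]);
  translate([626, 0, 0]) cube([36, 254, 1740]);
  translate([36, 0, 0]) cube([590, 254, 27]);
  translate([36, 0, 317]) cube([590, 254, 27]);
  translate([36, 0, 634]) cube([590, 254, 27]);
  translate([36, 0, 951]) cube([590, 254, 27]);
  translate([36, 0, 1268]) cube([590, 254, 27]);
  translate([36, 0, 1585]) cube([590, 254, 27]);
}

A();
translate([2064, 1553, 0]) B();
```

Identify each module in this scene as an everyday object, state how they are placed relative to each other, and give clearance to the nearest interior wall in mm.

Clearances: x = 1883, y = 1372; minimum 1372 mm.

A is a house frame. B is a bookshelf. The bookshelf sits inside the house frame, centred. The clearance to the nearest interior wall is 1372 mm.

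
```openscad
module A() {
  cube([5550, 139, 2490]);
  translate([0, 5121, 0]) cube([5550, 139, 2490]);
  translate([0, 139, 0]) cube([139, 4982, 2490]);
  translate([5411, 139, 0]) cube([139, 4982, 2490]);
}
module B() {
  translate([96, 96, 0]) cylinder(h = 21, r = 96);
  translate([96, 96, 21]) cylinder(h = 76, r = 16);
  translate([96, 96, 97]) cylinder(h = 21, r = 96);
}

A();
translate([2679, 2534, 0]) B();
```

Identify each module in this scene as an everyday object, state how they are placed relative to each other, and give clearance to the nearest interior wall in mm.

A is a house frame. B is a spool. The spool sits inside the house frame, centred. The clearance to the nearest interior wall is 2395 mm.

Clearances: x = 2540, y = 2395; minimum 2395 mm.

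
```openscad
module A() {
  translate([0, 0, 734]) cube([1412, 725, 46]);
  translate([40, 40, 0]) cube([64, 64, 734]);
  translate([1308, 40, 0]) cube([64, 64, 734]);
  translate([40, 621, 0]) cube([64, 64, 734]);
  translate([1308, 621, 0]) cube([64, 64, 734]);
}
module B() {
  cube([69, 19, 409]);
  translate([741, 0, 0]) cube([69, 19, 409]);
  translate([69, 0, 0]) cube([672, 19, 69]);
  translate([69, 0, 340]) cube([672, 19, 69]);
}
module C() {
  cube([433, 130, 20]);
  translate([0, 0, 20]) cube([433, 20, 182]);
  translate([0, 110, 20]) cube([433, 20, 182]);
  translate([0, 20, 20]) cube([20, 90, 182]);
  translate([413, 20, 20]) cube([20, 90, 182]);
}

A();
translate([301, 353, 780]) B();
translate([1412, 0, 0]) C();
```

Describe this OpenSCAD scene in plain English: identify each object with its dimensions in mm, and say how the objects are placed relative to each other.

A is a rectangular dining table. The top is 1412×725×46 mm with its upper surface at z = 780 mm. It stands on four 64×64 mm square legs, each inset 40 mm from the nearest pair of top edges, running from the floor to the underside of the top.

B is a picture frame with a 672×271 mm rectangular opening (x by z) and a uniform 69 mm border on every side. Frame depth is 19 mm along y. It is built from two vertical stiles running the full outside height and two horizontal rails spanning the gap between the stiles.

C is an open-topped rectangular box: outside dimensions 433×130×202 mm, with a uniform wall and base thickness of 20 mm. The base is a full 433×130 slab on the floor; four walls sit on top of the base. The front and back walls (the −y and +y sides) span the full width; the two side walls fit between them.

The picture frame is on top of the table, centred. The open box is against the table's +x side, with their −y faces flush.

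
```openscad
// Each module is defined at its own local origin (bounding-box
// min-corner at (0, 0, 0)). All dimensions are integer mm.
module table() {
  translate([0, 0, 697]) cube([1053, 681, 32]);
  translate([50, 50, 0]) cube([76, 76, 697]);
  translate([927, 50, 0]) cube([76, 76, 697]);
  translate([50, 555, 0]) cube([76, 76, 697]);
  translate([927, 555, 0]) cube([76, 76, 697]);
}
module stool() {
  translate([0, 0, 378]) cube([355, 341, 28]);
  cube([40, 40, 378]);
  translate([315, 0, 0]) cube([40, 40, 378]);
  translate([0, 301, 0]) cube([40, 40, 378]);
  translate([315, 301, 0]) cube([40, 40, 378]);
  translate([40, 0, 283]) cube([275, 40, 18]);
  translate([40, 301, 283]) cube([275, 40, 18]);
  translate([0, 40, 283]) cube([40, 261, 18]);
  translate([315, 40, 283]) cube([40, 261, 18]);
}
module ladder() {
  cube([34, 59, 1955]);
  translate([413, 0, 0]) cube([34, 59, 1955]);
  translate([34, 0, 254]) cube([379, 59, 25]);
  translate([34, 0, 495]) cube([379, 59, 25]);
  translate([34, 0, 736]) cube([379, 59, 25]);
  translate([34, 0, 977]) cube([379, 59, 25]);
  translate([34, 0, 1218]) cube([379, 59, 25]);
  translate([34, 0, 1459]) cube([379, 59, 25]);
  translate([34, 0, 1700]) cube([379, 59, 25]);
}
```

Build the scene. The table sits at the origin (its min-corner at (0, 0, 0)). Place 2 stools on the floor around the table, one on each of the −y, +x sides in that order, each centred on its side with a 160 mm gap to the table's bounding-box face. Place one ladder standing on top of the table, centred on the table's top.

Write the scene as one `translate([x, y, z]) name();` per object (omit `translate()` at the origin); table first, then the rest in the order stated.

table();
translate([349, -501, 0]) stool();
translate([1213, 170, 0]) stool();
translate([303, 311, 729]) ladder();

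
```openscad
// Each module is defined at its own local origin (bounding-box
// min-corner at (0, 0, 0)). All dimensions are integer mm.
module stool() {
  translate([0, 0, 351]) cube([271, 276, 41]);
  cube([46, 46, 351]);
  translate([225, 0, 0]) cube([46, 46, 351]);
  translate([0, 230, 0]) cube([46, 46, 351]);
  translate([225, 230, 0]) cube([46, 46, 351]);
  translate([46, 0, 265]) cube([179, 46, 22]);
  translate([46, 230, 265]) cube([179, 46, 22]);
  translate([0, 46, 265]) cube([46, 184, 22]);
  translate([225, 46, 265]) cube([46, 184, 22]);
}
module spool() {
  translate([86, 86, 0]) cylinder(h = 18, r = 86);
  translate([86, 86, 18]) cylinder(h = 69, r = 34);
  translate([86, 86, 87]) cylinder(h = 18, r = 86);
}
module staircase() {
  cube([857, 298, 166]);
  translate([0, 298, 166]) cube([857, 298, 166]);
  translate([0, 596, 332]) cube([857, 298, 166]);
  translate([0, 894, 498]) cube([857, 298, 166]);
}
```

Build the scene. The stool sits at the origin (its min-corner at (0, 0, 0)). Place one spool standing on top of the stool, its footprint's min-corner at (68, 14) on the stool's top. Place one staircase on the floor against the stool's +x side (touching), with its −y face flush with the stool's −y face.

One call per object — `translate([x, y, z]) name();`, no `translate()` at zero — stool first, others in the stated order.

stool();
translate([68, 14, 392]) spool();
translate([271, 0, 0]) staircase();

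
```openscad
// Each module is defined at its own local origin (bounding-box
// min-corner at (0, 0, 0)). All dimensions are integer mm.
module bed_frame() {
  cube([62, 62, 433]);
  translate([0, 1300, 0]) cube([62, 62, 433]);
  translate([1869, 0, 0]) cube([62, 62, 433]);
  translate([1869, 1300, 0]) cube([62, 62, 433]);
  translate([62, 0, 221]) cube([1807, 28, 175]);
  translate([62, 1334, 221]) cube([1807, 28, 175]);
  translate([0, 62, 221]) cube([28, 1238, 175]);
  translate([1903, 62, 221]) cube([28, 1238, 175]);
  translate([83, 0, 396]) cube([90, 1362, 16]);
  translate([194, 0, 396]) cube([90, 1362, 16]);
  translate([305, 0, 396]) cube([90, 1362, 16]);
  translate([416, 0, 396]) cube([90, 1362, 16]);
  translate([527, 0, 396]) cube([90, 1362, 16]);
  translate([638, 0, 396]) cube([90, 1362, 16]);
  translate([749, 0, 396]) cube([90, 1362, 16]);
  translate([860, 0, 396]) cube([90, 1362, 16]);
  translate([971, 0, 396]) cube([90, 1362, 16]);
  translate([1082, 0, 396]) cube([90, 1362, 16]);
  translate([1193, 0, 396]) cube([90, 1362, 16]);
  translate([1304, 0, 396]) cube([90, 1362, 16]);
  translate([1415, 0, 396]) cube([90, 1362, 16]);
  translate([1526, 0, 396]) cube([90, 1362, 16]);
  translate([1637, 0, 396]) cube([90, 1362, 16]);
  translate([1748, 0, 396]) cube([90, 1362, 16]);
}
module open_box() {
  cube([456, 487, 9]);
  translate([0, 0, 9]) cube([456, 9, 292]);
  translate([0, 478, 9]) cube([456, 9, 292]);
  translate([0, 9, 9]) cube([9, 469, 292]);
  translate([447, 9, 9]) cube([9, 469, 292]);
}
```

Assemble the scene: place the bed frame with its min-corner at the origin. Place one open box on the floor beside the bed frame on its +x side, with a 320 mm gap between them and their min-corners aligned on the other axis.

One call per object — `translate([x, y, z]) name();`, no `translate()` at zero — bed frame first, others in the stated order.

bed_frame();
translate([2251, 0, 0]) open_box();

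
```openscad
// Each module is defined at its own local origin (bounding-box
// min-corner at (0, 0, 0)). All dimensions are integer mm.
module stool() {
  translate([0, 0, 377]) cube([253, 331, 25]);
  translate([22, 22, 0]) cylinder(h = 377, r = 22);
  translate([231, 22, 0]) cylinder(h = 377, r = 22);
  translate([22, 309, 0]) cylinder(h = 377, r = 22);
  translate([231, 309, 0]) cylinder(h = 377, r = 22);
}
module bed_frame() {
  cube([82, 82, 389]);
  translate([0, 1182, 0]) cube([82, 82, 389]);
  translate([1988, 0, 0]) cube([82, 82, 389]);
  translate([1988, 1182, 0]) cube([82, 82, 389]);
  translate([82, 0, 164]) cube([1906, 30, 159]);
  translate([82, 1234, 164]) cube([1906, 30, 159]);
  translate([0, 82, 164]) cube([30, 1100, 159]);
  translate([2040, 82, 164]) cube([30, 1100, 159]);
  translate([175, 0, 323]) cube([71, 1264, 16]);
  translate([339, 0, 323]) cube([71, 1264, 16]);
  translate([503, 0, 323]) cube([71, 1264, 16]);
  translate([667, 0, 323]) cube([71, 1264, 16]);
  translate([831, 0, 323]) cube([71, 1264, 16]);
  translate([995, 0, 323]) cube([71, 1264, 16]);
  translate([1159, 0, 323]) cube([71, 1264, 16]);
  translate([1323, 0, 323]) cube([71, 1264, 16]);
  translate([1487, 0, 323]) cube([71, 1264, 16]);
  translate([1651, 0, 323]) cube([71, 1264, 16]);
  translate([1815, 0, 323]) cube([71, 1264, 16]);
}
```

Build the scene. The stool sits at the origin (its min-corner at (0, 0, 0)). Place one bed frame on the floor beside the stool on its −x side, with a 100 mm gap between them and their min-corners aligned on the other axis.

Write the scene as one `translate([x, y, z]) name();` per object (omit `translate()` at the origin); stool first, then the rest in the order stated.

stool();
translate([-2170, 0, 0]) bed_frame();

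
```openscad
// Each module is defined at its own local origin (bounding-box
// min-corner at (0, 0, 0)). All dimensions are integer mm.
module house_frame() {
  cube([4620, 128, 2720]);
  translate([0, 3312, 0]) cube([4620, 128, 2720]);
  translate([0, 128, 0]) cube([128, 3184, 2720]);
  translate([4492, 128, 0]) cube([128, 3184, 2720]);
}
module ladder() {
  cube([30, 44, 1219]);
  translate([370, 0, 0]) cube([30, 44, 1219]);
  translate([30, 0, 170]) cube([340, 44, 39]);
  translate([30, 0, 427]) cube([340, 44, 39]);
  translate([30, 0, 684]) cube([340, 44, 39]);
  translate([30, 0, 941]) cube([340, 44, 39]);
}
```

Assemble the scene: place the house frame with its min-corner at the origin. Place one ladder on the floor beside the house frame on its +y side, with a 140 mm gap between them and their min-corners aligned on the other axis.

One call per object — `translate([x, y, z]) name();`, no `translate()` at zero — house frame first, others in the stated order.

house_frame();
translate([0, 3580, 0]) ladder();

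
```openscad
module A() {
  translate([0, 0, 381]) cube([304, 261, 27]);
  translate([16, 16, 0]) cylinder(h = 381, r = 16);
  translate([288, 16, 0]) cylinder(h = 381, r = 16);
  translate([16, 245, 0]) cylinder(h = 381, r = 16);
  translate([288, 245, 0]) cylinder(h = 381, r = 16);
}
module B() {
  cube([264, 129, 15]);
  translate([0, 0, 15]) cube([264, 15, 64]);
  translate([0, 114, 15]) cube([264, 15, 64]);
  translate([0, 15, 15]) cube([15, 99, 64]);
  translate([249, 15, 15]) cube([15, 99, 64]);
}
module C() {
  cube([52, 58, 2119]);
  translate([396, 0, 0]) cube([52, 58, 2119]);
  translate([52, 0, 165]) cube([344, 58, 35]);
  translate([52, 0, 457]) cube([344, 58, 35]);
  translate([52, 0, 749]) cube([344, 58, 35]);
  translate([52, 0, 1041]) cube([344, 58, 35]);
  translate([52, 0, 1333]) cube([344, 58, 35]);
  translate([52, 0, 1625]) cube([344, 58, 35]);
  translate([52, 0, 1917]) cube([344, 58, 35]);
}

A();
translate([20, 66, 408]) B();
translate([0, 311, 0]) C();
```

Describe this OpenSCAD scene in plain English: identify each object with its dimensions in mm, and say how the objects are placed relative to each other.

A is a four-legged stool. The seat is 304×261 mm, 27 mm thick, top at z = 408 mm. It stands on four round legs, each 32 mm in diameter, from z = 0 to the seat underside, each leg's axis is inset half a diameter from the nearest pair of seat edges (so the leg's bounding box is flush with the corner).

B is an open-topped rectangular box: outside dimensions 264×129×79 mm, with a uniform wall and base thickness of 15 mm. The base is a full 264×129 slab on the floor; four walls sit on top of the base. The front and back walls (the −y and +y sides) span the full width; the two side walls fit between them.

C is a wooden ladder with two side rails of 52×58 mm section and 2119 mm height, set 448 mm apart overall. Between them run 7 rectangular rungs (58 mm deep, 35 mm thick), front faces flush with the rails' −y face. The bottom of the first rung is 165 mm above the floor and each subsequent rung is 292 mm higher than the one below.

The open box is on top of the stool, centred. The ladder is on the floor beside the stool on its +y side.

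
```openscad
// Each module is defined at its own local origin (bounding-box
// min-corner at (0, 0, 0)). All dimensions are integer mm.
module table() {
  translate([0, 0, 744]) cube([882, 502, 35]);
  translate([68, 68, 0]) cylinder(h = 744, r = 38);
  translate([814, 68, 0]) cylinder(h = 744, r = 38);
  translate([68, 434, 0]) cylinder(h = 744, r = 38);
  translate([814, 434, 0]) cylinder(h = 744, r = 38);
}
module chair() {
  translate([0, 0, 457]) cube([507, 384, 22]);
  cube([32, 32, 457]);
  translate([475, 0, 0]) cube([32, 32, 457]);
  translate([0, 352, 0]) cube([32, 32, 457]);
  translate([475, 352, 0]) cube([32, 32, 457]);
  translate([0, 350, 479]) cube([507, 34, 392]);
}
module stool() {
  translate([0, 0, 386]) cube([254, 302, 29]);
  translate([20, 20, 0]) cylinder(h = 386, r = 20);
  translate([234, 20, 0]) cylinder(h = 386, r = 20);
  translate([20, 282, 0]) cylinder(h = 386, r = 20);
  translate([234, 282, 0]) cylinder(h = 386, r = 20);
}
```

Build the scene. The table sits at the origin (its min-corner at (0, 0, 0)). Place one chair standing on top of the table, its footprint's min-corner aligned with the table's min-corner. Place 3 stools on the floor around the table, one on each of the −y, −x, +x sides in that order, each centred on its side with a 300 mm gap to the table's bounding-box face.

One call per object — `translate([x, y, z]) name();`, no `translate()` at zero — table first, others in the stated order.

table();
translate([0, 0, 779]) chair();
translate([314, -602, 0]) stool();
translate([-554, 100, 0]) stool();
translate([1182, 100, 0]) stool();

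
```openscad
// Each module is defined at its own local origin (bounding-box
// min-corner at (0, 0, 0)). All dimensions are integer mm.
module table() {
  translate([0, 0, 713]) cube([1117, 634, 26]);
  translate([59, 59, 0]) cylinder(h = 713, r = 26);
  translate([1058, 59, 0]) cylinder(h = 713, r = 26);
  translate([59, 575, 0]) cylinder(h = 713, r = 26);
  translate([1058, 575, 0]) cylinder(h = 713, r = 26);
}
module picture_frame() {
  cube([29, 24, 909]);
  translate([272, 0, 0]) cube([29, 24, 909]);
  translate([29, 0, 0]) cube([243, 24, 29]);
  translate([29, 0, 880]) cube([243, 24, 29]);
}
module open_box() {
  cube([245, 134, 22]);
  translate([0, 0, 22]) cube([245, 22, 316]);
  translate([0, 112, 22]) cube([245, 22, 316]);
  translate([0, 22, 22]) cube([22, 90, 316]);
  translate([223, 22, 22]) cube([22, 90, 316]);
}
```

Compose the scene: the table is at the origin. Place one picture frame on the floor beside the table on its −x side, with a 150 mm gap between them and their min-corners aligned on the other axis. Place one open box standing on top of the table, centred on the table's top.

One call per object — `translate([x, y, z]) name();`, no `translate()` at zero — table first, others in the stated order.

table();
translate([-451, 0, 0]) picture_frame();
translate([436, 250, 739]) open_box();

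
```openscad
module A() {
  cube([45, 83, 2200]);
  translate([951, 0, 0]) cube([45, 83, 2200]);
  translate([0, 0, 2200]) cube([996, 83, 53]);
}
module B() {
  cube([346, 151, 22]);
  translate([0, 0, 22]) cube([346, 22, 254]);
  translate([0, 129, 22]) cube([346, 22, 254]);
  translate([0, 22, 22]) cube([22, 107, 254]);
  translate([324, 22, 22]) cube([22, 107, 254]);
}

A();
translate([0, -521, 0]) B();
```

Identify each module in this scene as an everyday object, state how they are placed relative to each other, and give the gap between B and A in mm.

A is a door frame. B is an open box. The open box is on the floor beside the door frame on its −y side. The gap between the open box and the door frame is 370 mm.

The open box's nearest face is 370 mm from the door frame's −y face.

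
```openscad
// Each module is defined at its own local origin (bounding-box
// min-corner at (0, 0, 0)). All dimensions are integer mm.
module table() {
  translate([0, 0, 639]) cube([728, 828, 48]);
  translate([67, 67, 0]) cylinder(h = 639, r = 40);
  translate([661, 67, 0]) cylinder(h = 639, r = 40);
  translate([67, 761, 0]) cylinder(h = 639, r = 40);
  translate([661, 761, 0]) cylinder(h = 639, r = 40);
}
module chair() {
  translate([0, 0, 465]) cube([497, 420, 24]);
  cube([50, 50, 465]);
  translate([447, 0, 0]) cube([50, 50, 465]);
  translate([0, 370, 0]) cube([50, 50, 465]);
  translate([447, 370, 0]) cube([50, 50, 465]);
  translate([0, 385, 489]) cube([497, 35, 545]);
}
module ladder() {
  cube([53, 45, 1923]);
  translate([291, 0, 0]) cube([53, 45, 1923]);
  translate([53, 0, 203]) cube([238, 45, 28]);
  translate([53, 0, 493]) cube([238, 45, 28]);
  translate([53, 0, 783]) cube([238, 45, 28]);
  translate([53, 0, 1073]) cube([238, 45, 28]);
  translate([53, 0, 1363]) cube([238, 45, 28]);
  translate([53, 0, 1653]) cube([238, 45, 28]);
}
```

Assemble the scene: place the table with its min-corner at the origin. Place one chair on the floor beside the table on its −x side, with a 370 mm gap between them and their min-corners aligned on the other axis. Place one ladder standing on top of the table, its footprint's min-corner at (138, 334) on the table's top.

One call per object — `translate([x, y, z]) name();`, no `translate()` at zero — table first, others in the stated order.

table();
translate([-867, 0, 0]) chair();
translate([138, 334, 687]) ladder();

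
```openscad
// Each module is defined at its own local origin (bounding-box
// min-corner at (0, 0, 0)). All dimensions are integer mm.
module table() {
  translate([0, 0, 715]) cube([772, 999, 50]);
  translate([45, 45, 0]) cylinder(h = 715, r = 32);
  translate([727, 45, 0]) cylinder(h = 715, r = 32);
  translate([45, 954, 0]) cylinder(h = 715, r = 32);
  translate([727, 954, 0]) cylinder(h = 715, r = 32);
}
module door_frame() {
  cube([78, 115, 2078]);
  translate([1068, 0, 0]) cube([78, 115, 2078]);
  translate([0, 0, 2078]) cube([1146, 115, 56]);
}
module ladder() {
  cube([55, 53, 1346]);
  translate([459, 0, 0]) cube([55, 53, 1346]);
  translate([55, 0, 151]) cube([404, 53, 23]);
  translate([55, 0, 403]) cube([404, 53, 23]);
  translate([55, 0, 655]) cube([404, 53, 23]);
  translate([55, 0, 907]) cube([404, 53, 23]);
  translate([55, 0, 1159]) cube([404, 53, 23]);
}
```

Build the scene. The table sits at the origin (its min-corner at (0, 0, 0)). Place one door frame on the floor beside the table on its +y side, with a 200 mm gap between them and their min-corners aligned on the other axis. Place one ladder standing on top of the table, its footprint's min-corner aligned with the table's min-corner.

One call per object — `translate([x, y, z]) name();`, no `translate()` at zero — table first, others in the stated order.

table();
translate([0, 1199, 0]) door_frame();
translate([0, 0, 765]) ladder();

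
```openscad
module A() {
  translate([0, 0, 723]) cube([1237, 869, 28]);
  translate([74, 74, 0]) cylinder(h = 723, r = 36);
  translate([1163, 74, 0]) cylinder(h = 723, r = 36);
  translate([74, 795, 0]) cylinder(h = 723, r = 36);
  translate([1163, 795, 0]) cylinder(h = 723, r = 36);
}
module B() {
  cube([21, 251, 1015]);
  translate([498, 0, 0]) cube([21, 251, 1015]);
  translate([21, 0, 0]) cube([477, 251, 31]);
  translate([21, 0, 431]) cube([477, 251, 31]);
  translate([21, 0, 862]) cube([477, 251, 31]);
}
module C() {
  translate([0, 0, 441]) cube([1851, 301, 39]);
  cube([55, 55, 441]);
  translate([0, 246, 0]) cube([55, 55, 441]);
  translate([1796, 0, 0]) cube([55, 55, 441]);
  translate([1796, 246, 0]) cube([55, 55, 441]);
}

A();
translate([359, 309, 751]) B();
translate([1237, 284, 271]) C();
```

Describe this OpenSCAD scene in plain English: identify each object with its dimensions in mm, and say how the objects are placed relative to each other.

A is a table: top 1237 mm (x) × 869 mm (y), 28 mm thick, upper face at z = 751 mm, on four round legs of 72 mm diameter, each leg's bounding box inset 38 mm from the nearest pair of top edges, running from z = 0 to the bottom of the top.

B is a bookshelf 519 mm wide overall, 251 mm deep and 1015 mm tall. The two sides are 21 mm thick vertical panels. 3 horizontal shelves of 31 mm thickness span between the inner faces of the sides; the lowest shelf sits on the floor and shelves are stacked with a clear vertical gap of 400 mm between each pair.

C is a bench: a 1851×301 mm seat slab, 39 mm thick, top at z = 480 mm, on four 55×55 mm square legs flush with the seat corners and standing on z = 0.

The bookshelf is on top of the table, centred. The bench is beside the table with their tops flush at z = 751.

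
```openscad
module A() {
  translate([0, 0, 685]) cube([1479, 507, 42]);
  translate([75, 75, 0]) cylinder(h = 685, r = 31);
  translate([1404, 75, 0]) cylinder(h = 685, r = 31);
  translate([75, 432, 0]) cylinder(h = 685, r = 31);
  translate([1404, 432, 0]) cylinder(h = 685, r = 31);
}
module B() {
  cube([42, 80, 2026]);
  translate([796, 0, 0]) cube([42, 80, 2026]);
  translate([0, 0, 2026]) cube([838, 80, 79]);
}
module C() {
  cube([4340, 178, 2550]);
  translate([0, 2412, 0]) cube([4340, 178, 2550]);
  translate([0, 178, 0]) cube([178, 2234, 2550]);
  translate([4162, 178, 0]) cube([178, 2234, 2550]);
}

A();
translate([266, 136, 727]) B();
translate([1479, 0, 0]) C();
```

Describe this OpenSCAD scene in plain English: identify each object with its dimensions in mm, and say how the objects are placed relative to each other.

A is a table with a 1479×507 mm rectangular top, 42 mm thick, top surface at z = 727 mm, supported by four round legs of 62 mm diameter, each leg's bounding box inset 44 mm from the nearest pair of top edges, running from the floor.

B is a door frame. The clear opening is 754 mm wide and 2026 mm high. Two 42 mm wide jambs, 80 mm deep, stand either side of the opening from the floor to the top of the opening. A 79 mm thick head sits across the top of both jambs, spanning the full outside width of the frame.

C is the wall frame of a small rectangular building: four walls, each 2550 mm tall and 178 mm thick, enclosing a footprint 4340 mm (x) by 2590 mm (y) outside-to-outside, with no floor or roof. The front and back walls (the −y and +y sides) span the full width; the two side walls fit between them.

The door frame is on top of the table. The house frame is against the table's +x side, with their −y faces flush.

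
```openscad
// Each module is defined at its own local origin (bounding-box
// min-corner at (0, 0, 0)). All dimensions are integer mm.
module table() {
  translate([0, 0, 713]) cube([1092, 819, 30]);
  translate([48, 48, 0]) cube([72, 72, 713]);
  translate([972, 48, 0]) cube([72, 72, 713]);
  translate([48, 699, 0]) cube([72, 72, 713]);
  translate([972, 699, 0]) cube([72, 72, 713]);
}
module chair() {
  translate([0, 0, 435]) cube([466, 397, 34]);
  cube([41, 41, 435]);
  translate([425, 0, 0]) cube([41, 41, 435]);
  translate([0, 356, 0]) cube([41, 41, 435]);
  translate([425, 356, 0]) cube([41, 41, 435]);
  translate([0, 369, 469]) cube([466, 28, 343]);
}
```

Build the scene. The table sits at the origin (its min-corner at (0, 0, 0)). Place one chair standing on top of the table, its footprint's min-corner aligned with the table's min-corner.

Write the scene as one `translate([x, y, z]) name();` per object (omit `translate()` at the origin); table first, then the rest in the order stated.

table();
translate([0, 0, 743]) chair();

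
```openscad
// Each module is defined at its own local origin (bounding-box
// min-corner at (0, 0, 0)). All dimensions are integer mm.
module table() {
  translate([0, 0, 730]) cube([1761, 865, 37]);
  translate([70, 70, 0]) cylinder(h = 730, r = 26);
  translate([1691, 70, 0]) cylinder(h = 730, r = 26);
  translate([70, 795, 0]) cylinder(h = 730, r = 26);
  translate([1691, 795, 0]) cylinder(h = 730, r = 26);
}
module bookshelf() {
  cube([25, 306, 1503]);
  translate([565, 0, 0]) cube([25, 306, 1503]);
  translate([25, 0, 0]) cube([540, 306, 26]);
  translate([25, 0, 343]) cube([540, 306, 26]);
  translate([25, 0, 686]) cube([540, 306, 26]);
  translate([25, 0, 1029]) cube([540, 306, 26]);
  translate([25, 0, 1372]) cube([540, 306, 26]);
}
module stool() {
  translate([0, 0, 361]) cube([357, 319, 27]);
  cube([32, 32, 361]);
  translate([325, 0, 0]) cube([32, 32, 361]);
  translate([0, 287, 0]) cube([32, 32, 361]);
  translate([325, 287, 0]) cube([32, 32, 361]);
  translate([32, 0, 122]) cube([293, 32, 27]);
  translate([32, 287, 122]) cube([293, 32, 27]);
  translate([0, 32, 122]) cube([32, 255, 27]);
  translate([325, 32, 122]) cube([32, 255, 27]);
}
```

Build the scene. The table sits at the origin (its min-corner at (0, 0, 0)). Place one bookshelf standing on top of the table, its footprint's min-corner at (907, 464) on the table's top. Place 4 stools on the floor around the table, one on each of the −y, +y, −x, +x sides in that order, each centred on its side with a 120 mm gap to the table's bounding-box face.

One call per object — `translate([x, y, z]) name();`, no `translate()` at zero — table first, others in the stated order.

table();
translate([907, 464, 767]) bookshelf();
translate([702, -439, 0]) stool();
translate([702, 985, 0]) stool();
translate([-477, 273, 0]) stool();
translate([1881, 273, 0]) stool();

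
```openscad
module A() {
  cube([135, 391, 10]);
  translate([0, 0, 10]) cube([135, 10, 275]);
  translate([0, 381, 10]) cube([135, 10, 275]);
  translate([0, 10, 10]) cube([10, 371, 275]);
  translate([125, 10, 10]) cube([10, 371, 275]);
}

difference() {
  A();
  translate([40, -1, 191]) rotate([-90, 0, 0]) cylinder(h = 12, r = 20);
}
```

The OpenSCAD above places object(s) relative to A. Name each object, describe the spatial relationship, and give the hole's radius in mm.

A is an open box. The open box has a circular hole through its front wall. The hole's radius is 20 mm.

The subtracted cylinder has r = 20 mm.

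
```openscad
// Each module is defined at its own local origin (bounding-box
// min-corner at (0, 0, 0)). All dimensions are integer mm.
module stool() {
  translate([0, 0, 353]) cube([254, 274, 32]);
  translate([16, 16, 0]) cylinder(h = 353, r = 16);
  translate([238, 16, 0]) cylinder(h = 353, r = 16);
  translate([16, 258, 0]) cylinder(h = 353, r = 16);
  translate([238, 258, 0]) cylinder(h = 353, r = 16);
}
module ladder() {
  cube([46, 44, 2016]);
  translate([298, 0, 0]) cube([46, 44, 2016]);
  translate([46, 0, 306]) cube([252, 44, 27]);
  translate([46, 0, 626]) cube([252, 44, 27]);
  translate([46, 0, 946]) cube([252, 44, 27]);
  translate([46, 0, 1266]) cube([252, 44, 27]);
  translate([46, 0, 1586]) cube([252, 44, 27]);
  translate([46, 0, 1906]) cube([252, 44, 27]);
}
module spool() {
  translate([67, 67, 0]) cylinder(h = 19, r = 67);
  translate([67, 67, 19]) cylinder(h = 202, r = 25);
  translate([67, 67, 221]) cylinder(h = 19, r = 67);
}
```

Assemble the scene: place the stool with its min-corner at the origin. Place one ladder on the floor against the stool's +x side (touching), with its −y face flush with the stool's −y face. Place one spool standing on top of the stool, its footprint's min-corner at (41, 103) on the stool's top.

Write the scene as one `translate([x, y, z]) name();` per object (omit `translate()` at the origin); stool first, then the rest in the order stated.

stool();
translate([254, 0, 0]) ladder();
translate([41, 103, 385]) spool();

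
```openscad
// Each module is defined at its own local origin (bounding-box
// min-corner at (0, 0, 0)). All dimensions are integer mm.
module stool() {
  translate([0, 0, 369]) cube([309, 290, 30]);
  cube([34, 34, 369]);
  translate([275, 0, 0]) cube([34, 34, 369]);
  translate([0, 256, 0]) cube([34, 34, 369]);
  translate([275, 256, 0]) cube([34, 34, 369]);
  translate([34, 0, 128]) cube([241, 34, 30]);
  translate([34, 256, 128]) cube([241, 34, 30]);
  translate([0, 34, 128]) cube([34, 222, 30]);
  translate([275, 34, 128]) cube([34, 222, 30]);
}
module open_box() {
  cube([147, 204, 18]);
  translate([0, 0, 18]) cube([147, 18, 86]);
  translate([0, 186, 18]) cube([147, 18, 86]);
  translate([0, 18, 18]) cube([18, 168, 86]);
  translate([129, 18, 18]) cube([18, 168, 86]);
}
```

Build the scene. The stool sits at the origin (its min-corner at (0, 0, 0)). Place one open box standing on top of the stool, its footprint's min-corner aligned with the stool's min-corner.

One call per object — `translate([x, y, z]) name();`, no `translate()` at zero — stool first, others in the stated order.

stool();
translate([0, 0, 399]) open_box();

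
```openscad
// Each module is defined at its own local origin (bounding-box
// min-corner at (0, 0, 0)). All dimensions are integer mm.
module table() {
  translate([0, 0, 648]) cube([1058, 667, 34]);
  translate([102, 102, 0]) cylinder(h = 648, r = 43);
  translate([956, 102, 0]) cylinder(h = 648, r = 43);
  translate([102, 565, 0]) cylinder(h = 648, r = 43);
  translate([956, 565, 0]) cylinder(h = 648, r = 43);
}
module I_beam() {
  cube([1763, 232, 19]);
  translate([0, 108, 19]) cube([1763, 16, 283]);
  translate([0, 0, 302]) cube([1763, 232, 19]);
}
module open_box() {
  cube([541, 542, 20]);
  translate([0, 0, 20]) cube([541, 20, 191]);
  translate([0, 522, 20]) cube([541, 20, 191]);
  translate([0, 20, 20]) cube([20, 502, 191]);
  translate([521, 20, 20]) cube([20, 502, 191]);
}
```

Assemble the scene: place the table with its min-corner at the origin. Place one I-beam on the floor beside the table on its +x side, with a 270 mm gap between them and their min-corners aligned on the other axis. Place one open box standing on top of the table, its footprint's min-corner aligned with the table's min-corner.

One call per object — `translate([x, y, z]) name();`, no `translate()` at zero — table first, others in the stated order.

table();
translate([1328, 0, 0]) I_beam();
translate([0, 0, 682]) open_box();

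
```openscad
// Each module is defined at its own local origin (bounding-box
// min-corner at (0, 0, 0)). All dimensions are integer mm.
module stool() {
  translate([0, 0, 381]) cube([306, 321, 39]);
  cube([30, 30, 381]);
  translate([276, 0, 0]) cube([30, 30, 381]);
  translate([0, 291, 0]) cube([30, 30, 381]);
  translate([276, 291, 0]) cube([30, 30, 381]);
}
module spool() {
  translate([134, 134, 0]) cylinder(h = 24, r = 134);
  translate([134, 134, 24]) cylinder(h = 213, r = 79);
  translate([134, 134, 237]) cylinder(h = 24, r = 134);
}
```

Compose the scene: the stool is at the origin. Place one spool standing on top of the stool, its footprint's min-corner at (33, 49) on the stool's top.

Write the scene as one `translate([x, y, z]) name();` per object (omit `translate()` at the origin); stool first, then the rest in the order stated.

stool();
translate([33, 49, 420]) spool();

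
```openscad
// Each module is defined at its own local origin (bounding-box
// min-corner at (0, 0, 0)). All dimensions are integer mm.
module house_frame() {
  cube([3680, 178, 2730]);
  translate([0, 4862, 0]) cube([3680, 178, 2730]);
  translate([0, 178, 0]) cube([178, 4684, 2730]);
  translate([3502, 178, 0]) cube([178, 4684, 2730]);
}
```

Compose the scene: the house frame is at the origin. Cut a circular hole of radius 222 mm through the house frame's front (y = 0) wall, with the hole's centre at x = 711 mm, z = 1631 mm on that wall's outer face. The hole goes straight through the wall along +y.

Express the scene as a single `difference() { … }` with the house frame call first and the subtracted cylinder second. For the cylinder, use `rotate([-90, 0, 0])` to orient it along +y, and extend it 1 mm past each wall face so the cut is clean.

difference() {
  house_frame();
  translate([711, -1, 1631]) rotate([-90, 0, 0]) cylinder(h = 180, r = 222);
}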